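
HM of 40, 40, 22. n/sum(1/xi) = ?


Sum of reciprocals = 1/40 + 1/40 + 1/22 = 0.095455
HM = 3/0.095455 = 31.4286

HM = 31.4286


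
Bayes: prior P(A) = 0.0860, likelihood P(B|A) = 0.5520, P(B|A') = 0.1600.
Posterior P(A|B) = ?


P(B) = P(B|A)*P(A) + P(B|A')*P(A')
= 0.5520*0.0860 + 0.1600*0.9140
= 0.047472 + 0.146240 = 0.193712
P(A|B) = 0.047472/0.193712 = 0.2451

P(A|B) = 0.2451


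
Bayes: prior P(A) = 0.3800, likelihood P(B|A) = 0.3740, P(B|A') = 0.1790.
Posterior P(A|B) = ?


P(B) = P(B|A)*P(A) + P(B|A')*P(A')
= 0.3740*0.3800 + 0.1790*0.6200
= 0.142120 + 0.110980 = 0.253100
P(A|B) = 0.142120/0.253100 = 0.5615

P(A|B) = 0.5615


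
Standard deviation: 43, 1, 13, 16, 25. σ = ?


Mean = 19.6000
Variance = 195.8400
SD = sqrt(195.8400) = 13.9943

SD = 13.9943


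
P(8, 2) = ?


P(8,2) = 8!/6!
= 40320/720
= 56

P(8,2) = 56


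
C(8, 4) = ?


C(8,4) = 8!/(4! × 4!)
= 40320/(24 × 24)
= 70

C(8,4) = 70


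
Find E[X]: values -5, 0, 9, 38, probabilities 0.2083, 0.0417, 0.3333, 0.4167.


E[X] = -5*0.2083 + 0*0.0417 + 9*0.3333 + 38*0.4167
= -1.0415 + 0 + 2.9997 + 15.8346
= 17.7928

E[X] = 17.7928


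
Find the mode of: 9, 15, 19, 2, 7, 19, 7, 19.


Frequencies: 2:1, 7:2, 9:1, 15:1, 19:3
Max frequency = 3
Mode = 19

Mode = 19


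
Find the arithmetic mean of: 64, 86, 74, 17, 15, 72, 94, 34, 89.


Sum = 64 + 86 + 74 + 17 + 15 + 72 + 94 + 34 + 89 = 545
n = 9
Mean = 545/9 = 60.5556

Mean = 60.5556


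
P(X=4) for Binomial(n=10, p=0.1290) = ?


C(10,4) = 210
p^4 = 0.000277
(1-p)^6 = 0.436625
P = 210 * 0.000277 * 0.436625 = 0.0254

P(X=4) = 0.0254


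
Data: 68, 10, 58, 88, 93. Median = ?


Sorted: 10, 58, 68, 88, 93
n = 5 (odd)
Middle value = 68

Median = 68


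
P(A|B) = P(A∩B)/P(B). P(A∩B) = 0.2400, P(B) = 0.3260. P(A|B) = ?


P(A|B) = 0.2400/0.3260 = 0.7362

P(A|B) = 0.7362


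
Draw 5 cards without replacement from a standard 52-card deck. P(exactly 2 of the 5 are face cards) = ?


Hypergeometric: P(X=2) = C(12,2)·C(40,3) / C(52,5)
= 66 × 9880 / 2598960
= 652080/2598960 = 0.2509

P = 0.2509


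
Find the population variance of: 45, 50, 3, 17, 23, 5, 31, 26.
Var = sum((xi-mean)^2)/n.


Mean = 25.0000
Squared deviations: 400.0000, 625.0000, 484.0000, 64.0000, 4.0000, 400.0000, 36.0000, 1.0000
Sum = 2014.0000
Variance = 2014.0000/8 = 251.7500

Variance = 251.7500


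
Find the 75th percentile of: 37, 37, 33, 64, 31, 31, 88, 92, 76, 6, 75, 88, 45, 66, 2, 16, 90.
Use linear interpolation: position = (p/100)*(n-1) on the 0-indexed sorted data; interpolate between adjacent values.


Sorted: 2, 6, 16, 31, 31, 33, 37, 37, 45, 64, 66, 75, 76, 88, 88, 90, 92
n = 17
Index = 75/100 * 16 = 12.0000
Lower = data[12] = 76, Upper = data[13] = 88
P75 = 76 + 0*(12) = 76.0000

P75 = 76.0000


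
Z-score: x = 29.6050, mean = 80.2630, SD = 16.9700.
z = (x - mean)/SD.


z = (29.6050 - 80.2630)/16.9700
= -50.6580/16.9700
= -2.9852

z = -2.9852


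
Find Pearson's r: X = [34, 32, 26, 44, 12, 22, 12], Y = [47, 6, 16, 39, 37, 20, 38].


Mean X = 26.0000, Mean Y = 29.0000
SD X = 10.902162, SD Y = 13.877011
Cov = -2.285714
r = -2.285714/(10.902162*13.877011) = -0.0151

r = -0.0151


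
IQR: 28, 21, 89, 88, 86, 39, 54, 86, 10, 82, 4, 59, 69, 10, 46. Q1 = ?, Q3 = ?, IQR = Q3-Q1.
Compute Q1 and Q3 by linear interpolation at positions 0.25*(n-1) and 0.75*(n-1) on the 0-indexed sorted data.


Sorted: 4, 10, 10, 21, 28, 39, 46, 54, 59, 69, 82, 86, 86, 88, 89
Q1 (25th %ile) = 24.5000
Q3 (75th %ile) = 84.0000
IQR = 84.0000 - 24.5000 = 59.5000

IQR = 59.5000


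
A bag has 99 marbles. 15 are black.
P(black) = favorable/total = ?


P = 15/99 = 0.1515

P = 0.1515


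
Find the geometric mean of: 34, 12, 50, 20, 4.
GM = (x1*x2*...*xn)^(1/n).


Product = 34 × 12 × 50 × 20 × 4 = 1632000
GM = 1632000^(1/5) = 17.4801

GM = 17.4801


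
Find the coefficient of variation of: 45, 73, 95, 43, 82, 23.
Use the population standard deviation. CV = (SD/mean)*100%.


Mean = 60.1667
SD = 25.0361
CV = (25.0361/60.1667)*100 = 41.6112%

CV = 41.6112%


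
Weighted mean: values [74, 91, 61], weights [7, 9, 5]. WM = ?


Numerator = 74*7 + 91*9 + 61*5 = 1642
Denominator = 7 + 9 + 5 = 21
WM = 1642/21 = 78.1905

WM = 78.1905


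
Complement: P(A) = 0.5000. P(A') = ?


P(not A) = 1 - 0.5000 = 0.5000

P(not A) = 0.5000


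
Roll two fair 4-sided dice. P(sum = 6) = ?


Total outcomes = 4×4 = 16
Favorable (sum = 6): 3
P = 3/16 = 0.1875

P = 0.1875


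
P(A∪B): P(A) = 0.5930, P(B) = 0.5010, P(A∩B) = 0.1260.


P(A∪B) = 0.5930 + 0.5010 - 0.1260
= 1.0940 - 0.1260
= 0.9680

P(A∪B) = 0.9680


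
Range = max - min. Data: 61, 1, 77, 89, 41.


Max = 89, Min = 1
Range = 89 - 1 = 88

Range = 88


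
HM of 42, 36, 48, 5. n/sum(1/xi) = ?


Sum of reciprocals = 1/42 + 1/36 + 1/48 + 1/5 = 0.272421
HM = 4/0.272421 = 14.6832

HM = 14.6832


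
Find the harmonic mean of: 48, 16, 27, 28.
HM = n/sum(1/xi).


Sum of reciprocals = 1/48 + 1/16 + 1/27 + 1/28 = 0.156085
HM = 4/0.156085 = 25.6271

HM = 25.6271


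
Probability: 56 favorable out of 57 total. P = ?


P = 56/57 = 0.9825

P = 0.9825


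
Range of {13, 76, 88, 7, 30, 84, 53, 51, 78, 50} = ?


Max = 88, Min = 7
Range = 88 - 7 = 81

Range = 81


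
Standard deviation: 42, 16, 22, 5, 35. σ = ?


Mean = 24.0000
Variance = 174.8000
SD = sqrt(174.8000) = 13.2212

SD = 13.2212


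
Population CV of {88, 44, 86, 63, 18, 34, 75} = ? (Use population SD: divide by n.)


Mean = 58.2857
SD = 24.9841
CV = (24.9841/58.2857)*100 = 42.8648%

CV = 42.8648%


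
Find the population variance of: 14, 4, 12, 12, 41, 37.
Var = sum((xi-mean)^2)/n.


Mean = 20.0000
Squared deviations: 36.0000, 256.0000, 64.0000, 64.0000, 441.0000, 289.0000
Sum = 1150.0000
Variance = 1150.0000/6 = 191.6667

Variance = 191.6667


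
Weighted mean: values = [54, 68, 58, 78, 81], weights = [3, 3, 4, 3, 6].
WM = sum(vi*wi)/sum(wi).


Numerator = 54*3 + 68*3 + 58*4 + 78*3 + 81*6 = 1318
Denominator = 3 + 3 + 4 + 3 + 6 = 19
WM = 1318/19 = 69.3684

WM = 69.3684


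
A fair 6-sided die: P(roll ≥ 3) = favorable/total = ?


Favorable outcomes (roll ≥ 3): 4
Total outcomes = 6
P = 4/6 = 0.6667

P = 0.6667


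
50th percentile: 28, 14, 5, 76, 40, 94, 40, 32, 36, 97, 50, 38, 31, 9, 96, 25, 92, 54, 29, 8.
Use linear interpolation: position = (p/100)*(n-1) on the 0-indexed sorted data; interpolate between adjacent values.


Sorted: 5, 8, 9, 14, 25, 28, 29, 31, 32, 36, 38, 40, 40, 50, 54, 76, 92, 94, 96, 97
n = 20
Index = 50/100 * 19 = 9.5000
Lower = data[9] = 36, Upper = data[10] = 38
P50 = 36 + 0.5000*(2) = 37.0000

P50 = 37.0000


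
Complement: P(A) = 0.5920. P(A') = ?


P(not A) = 1 - 0.5920 = 0.4080

P(not A) = 0.4080


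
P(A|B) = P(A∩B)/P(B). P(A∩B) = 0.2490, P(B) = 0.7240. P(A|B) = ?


P(A|B) = 0.2490/0.7240 = 0.3439

P(A|B) = 0.3439


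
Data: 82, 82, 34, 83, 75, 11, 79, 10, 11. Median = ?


Sorted: 10, 11, 11, 34, 75, 79, 82, 82, 83
n = 9 (odd)
Middle value = 75

Median = 75


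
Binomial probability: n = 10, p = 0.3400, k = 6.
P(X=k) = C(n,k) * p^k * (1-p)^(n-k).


C(10,6) = 210
p^6 = 0.001545
(1-p)^4 = 0.189747
P = 210 * 0.001545 * 0.189747 = 0.0616

P(X=6) = 0.0616


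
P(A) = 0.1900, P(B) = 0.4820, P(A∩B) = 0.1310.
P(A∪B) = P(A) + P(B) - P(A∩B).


P(A∪B) = 0.1900 + 0.4820 - 0.1310
= 0.6720 - 0.1310
= 0.5410

P(A∪B) = 0.5410


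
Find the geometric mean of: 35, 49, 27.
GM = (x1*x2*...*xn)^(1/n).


Product = 35 × 49 × 27 = 46305
GM = 46305^(1/3) = 35.9095

GM = 35.9095


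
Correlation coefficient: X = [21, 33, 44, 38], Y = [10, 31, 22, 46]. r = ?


Mean X = 34.0000, Mean Y = 27.2500
SD X = 8.455767, SD Y = 13.141062
Cov = 60.750000
r = 60.750000/(8.455767*13.141062) = 0.5467

r = 0.5467


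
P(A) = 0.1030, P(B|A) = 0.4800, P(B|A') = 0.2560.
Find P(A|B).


P(B) = P(B|A)*P(A) + P(B|A')*P(A')
= 0.4800*0.1030 + 0.2560*0.8970
= 0.049440 + 0.229632 = 0.279072
P(A|B) = 0.049440/0.279072 = 0.1772

P(A|B) = 0.1772


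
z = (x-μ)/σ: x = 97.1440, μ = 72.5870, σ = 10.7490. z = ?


z = (97.1440 - 72.5870)/10.7490
= 24.5570/10.7490
= 2.2846

z = 2.2846


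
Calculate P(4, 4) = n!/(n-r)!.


P(4,4) = 4!/0!
= 24/1
= 24

P(4,4) = 24


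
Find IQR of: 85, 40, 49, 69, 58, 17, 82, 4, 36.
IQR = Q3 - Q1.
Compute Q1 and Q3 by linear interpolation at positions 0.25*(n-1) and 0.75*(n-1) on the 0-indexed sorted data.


Sorted: 4, 17, 36, 40, 49, 58, 69, 82, 85
Q1 (25th %ile) = 36.0000
Q3 (75th %ile) = 69.0000
IQR = 69.0000 - 36.0000 = 33.0000

IQR = 33.0000


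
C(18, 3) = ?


C(18,3) = 18!/(3! × 15!)
= 6402373705728000/(6 × 1307674368000)
= 816

C(18,3) = 816


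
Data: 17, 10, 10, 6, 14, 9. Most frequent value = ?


Frequencies: 6:1, 9:1, 10:2, 14:1, 17:1
Max frequency = 2
Mode = 10

Mode = 10


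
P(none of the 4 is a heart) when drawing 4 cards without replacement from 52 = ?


P(no hearts) = (39/52) × (38/51) × (37/50) × (36/49)
= 0.3038

P = 0.3038


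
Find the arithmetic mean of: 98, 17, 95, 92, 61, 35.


Sum = 98 + 17 + 95 + 92 + 61 + 35 = 398
n = 6
Mean = 398/6 = 66.3333

Mean = 66.3333


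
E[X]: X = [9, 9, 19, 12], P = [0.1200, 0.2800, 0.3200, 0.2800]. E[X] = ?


E[X] = 9*0.1200 + 9*0.2800 + 19*0.3200 + 12*0.2800
= 1.0800 + 2.5200 + 6.0800 + 3.3600
= 13.0400

E[X] = 13.0400


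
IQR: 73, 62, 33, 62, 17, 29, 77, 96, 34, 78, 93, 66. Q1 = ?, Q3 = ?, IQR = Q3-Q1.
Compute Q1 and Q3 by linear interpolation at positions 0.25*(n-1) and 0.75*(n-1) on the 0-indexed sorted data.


Sorted: 17, 29, 33, 34, 62, 62, 66, 73, 77, 78, 93, 96
Q1 (25th %ile) = 33.7500
Q3 (75th %ile) = 77.2500
IQR = 77.2500 - 33.7500 = 43.5000

IQR = 43.5000


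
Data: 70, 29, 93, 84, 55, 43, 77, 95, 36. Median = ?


Sorted: 29, 36, 43, 55, 70, 77, 84, 93, 95
n = 9 (odd)
Middle value = 70

Median = 70


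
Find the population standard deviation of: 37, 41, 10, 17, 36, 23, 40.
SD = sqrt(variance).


Mean = 29.1429
Variance = 131.2653
SD = sqrt(131.2653) = 11.4571

SD = 11.4571


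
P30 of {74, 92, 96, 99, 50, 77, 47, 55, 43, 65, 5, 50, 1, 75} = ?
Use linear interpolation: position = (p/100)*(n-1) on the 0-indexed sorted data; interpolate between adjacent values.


Sorted: 1, 5, 43, 47, 50, 50, 55, 65, 74, 75, 77, 92, 96, 99
n = 14
Index = 30/100 * 13 = 3.9000
Lower = data[3] = 47, Upper = data[4] = 50
P30 = 47 + 0.9000*(3) = 49.7000

P30 = 49.7000


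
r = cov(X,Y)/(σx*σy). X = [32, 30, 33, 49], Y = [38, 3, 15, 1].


Mean X = 36.0000, Mean Y = 14.2500
SD X = 7.582875, SD Y = 14.720309
Cov = -50.500000
r = -50.500000/(7.582875*14.720309) = -0.4524

r = -0.4524


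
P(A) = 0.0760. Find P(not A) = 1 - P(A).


P(not A) = 1 - 0.0760 = 0.9240

P(not A) = 0.9240


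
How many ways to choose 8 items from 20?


C(20,8) = 20!/(8! × 12!)
= 2432902008176640000/(40320 × 479001600)
= 125970

C(20,8) = 125970


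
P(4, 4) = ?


P(4,4) = 4!/0!
= 24/1
= 24

P(4,4) = 24


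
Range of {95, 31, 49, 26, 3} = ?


Max = 95, Min = 3
Range = 95 - 3 = 92

Range = 92


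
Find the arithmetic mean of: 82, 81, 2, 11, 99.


Sum = 82 + 81 + 2 + 11 + 99 = 275
n = 5
Mean = 275/5 = 55.0000

Mean = 55.0000


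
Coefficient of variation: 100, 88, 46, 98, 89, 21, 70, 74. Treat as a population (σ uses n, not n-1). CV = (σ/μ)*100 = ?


Mean = 73.2500
SD = 25.6844
CV = (25.6844/73.2500)*100 = 35.0640%

CV = 35.0640%


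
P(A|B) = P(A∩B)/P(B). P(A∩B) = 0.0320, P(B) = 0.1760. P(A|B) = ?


P(A|B) = 0.0320/0.1760 = 0.1818

P(A|B) = 0.1818


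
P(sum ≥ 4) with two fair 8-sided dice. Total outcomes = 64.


Total outcomes = 8×8 = 64
Favorable (sum ≥ 4): 61
P = 61/64 = 0.9531

P = 0.9531


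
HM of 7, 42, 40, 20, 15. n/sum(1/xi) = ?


Sum of reciprocals = 1/7 + 1/42 + 1/40 + 1/20 + 1/15 = 0.308333
HM = 5/0.308333 = 16.2162

HM = 16.2162


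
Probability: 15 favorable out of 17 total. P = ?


P = 15/17 = 0.8824

P = 0.8824


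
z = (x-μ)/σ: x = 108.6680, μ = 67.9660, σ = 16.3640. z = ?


z = (108.6680 - 67.9660)/16.3640
= 40.7020/16.3640
= 2.4873

z = 2.4873


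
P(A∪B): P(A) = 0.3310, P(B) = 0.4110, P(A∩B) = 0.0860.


P(A∪B) = 0.3310 + 0.4110 - 0.0860
= 0.7420 - 0.0860
= 0.6560

P(A∪B) = 0.6560


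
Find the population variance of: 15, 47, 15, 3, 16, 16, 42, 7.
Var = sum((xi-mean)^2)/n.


Mean = 20.1250
Squared deviations: 26.2656, 722.2656, 26.2656, 293.2656, 17.0156, 17.0156, 478.5156, 172.2656
Sum = 1752.8750
Variance = 1752.8750/8 = 219.1094

Variance = 219.1094


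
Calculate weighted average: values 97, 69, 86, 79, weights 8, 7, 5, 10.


Numerator = 97*8 + 69*7 + 86*5 + 79*10 = 2479
Denominator = 8 + 7 + 5 + 10 = 30
WM = 2479/30 = 82.6333

WM = 82.6333


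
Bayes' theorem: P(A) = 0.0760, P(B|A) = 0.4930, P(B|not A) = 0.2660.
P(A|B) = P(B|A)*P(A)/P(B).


P(B) = P(B|A)*P(A) + P(B|A')*P(A')
= 0.4930*0.0760 + 0.2660*0.9240
= 0.037468 + 0.245784 = 0.283252
P(A|B) = 0.037468/0.283252 = 0.1323

P(A|B) = 0.1323


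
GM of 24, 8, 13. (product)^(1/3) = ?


Product = 24 × 8 × 13 = 2496
GM = 2496^(1/3) = 13.5648

GM = 13.5648


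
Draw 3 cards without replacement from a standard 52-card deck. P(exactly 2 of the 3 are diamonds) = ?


Hypergeometric: P(X=2) = C(13,2)·C(39,1) / C(52,3)
= 78 × 39 / 22100
= 3042/22100 = 0.1376

P = 0.1376


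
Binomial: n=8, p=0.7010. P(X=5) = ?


C(8,5) = 56
p^5 = 0.169274
(1-p)^3 = 0.026731
P = 56 * 0.169274 * 0.026731 = 0.2534

P(X=5) = 0.2534


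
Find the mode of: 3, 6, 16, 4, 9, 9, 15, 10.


Frequencies: 3:1, 4:1, 6:1, 9:2, 10:1, 15:1, 16:1
Max frequency = 2
Mode = 9

Mode = 9


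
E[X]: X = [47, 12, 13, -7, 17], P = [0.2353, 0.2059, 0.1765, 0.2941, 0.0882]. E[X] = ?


E[X] = 47*0.2353 + 12*0.2059 + 13*0.1765 - 7*0.2941 + 17*0.0882
= 11.0591 + 2.4708 + 2.2945 - 2.0587 + 1.4994
= 15.2651

E[X] = 15.2651


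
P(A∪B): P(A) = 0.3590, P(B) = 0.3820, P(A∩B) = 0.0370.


P(A∪B) = 0.3590 + 0.3820 - 0.0370
= 0.7410 - 0.0370
= 0.7040

P(A∪B) = 0.7040


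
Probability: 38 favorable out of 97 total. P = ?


P = 38/97 = 0.3918

P = 0.3918


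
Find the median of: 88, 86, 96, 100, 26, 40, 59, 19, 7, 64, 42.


Sorted: 7, 19, 26, 40, 42, 59, 64, 86, 88, 96, 100
n = 11 (odd)
Middle value = 59

Median = 59


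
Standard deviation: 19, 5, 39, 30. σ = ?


Mean = 23.2500
Variance = 161.1875
SD = sqrt(161.1875) = 12.6960

SD = 12.6960


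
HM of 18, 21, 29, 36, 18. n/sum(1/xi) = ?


Sum of reciprocals = 1/18 + 1/21 + 1/29 + 1/36 + 1/18 = 0.220991
HM = 5/0.220991 = 22.6254

HM = 22.6254


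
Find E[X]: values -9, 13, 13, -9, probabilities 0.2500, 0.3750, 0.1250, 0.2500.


E[X] = -9*0.2500 + 13*0.3750 + 13*0.1250 - 9*0.2500
= -2.2500 + 4.8750 + 1.6250 - 2.2500
= 2.0000

E[X] = 2.0000


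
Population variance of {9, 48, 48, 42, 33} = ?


Mean = 36.0000
Squared deviations: 729.0000, 144.0000, 144.0000, 36.0000, 9.0000
Sum = 1062.0000
Variance = 1062.0000/5 = 212.4000

Variance = 212.4000


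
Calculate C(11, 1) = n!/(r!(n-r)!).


C(11,1) = 11!/(1! × 10!)
= 39916800/(1 × 3628800)
= 11

C(11,1) = 11


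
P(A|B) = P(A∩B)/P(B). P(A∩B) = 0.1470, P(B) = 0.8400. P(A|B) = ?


P(A|B) = 0.1470/0.8400 = 0.1750

P(A|B) = 0.1750


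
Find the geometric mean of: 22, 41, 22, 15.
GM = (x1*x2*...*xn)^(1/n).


Product = 22 × 41 × 22 × 15 = 297660
GM = 297660^(1/4) = 23.3577

GM = 23.3577


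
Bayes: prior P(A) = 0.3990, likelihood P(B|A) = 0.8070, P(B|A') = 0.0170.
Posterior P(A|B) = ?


P(B) = P(B|A)*P(A) + P(B|A')*P(A')
= 0.8070*0.3990 + 0.0170*0.6010
= 0.321993 + 0.010217 = 0.332210
P(A|B) = 0.321993/0.332210 = 0.9692

P(A|B) = 0.9692


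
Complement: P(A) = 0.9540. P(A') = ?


P(not A) = 1 - 0.9540 = 0.0460

P(not A) = 0.0460


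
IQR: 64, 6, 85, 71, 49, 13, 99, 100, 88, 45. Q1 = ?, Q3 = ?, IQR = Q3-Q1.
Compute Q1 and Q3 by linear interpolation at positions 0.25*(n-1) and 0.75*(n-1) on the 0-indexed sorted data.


Sorted: 6, 13, 45, 49, 64, 71, 85, 88, 99, 100
Q1 (25th %ile) = 46.0000
Q3 (75th %ile) = 87.2500
IQR = 87.2500 - 46.0000 = 41.2500

IQR = 41.2500


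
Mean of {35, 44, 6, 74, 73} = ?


Sum = 35 + 44 + 6 + 74 + 73 = 232
n = 5
Mean = 232/5 = 46.4000

Mean = 46.4000


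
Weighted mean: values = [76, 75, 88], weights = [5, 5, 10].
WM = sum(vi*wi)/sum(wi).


Numerator = 76*5 + 75*5 + 88*10 = 1635
Denominator = 5 + 5 + 10 = 20
WM = 1635/20 = 81.7500

WM = 81.7500


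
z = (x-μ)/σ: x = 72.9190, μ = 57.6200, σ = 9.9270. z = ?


z = (72.9190 - 57.6200)/9.9270
= 15.2990/9.9270
= 1.5412

z = 1.5412


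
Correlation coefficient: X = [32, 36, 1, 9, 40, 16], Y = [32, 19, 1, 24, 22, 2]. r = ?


Mean X = 22.3333, Mean Y = 16.6667
SD X = 14.522014, SD Y = 11.426091
Cov = 100.611111
r = 100.611111/(14.522014*11.426091) = 0.6063

r = 0.6063


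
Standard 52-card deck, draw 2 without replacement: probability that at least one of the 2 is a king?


P(at least one) = 1 - P(none)
P(none) = (48/52) × (47/51) = 0.850679
P(at least one) = 1 - 0.850679 = 0.1493

P = 0.1493


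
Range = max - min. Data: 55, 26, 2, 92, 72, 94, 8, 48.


Max = 94, Min = 2
Range = 94 - 2 = 92

Range = 92


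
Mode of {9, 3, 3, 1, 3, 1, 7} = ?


Frequencies: 1:2, 3:3, 7:1, 9:1
Max frequency = 3
Mode = 3

Mode = 3


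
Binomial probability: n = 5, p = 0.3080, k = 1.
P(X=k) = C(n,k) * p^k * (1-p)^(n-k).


C(5,1) = 5
p^1 = 0.308000
(1-p)^4 = 0.229311
P = 5 * 0.308000 * 0.229311 = 0.3531

P(X=1) = 0.3531


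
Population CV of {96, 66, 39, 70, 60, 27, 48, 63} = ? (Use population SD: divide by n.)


Mean = 58.6250
SD = 19.6846
CV = (19.6846/58.6250)*100 = 33.5772%

CV = 33.5772%


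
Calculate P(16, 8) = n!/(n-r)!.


P(16,8) = 16!/8!
= 20922789888000/40320
= 518918400

P(16,8) = 518918400


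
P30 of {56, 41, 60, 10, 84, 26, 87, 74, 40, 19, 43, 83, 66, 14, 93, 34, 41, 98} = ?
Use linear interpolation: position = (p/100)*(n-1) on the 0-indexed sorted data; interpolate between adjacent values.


Sorted: 10, 14, 19, 26, 34, 40, 41, 41, 43, 56, 60, 66, 74, 83, 84, 87, 93, 98
n = 18
Index = 30/100 * 17 = 5.1000
Lower = data[5] = 40, Upper = data[6] = 41
P30 = 40 + 0.1000*(1) = 40.1000

P30 = 40.1000


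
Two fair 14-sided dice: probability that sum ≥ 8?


Total outcomes = 14×14 = 196
Favorable (sum ≥ 8): 175
P = 175/196 = 0.8929

P = 0.8929


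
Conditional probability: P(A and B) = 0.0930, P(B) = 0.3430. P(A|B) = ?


P(A|B) = 0.0930/0.3430 = 0.2711

P(A|B) = 0.2711


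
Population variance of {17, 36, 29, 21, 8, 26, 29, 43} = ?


Mean = 26.1250
Squared deviations: 83.2656, 97.5156, 8.2656, 26.2656, 328.5156, 0.0156, 8.2656, 284.7656
Sum = 836.8750
Variance = 836.8750/8 = 104.6094

Variance = 104.6094


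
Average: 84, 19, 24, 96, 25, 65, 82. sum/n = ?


Sum = 84 + 19 + 24 + 96 + 25 + 65 + 82 = 395
n = 7
Mean = 395/7 = 56.4286

Mean = 56.4286


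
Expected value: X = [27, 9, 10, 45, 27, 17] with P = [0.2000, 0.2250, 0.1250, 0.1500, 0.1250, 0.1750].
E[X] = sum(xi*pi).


E[X] = 27*0.2000 + 9*0.2250 + 10*0.1250 + 45*0.1500 + 27*0.1250 + 17*0.1750
= 5.4000 + 2.0250 + 1.2500 + 6.7500 + 3.3750 + 2.9750
= 21.7750

E[X] = 21.7750


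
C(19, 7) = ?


C(19,7) = 19!/(7! × 12!)
= 121645100408832000/(5040 × 479001600)
= 50388

C(19,7) = 50388


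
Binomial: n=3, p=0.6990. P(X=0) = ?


C(3,0) = 1
p^0 = 1.000000
(1-p)^3 = 0.027271
P = 1 * 1.000000 * 0.027271 = 0.0273

P(X=0) = 0.0273


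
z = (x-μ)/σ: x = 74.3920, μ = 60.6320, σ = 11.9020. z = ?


z = (74.3920 - 60.6320)/11.9020
= 13.7600/11.9020
= 1.1561

z = 1.1561


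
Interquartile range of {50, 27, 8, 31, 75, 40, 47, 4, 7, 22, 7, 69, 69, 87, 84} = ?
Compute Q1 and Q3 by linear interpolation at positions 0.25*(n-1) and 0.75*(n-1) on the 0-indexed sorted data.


Sorted: 4, 7, 7, 8, 22, 27, 31, 40, 47, 50, 69, 69, 75, 84, 87
Q1 (25th %ile) = 15.0000
Q3 (75th %ile) = 69.0000
IQR = 69.0000 - 15.0000 = 54.0000

IQR = 54.0000


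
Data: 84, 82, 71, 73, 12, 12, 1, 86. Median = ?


Sorted: 1, 12, 12, 71, 73, 82, 84, 86
n = 8 (even)
Middle values: 71 and 73
Median = (71+73)/2 = 72.0000

Median = 72.0000


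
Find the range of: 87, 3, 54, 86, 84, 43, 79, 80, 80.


Max = 87, Min = 3
Range = 87 - 3 = 84

Range = 84


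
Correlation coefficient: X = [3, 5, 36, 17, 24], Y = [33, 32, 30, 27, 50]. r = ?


Mean X = 17.0000, Mean Y = 34.4000
SD X = 12.247449, SD Y = 8.064738
Cov = 14.800000
r = 14.800000/(12.247449*8.064738) = 0.1498

r = 0.1498


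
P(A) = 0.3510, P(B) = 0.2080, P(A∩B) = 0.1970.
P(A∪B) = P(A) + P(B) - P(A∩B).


P(A∪B) = 0.3510 + 0.2080 - 0.1970
= 0.5590 - 0.1970
= 0.3620

P(A∪B) = 0.3620


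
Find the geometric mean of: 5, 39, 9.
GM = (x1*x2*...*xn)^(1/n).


Product = 5 × 39 × 9 = 1755
GM = 1755^(1/3) = 12.0622

GM = 12.0622


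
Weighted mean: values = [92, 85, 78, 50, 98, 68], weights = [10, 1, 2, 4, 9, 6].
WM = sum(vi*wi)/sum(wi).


Numerator = 92*10 + 85*1 + 78*2 + 50*4 + 98*9 + 68*6 = 2651
Denominator = 10 + 1 + 2 + 4 + 9 + 6 = 32
WM = 2651/32 = 82.8438

WM = 82.8438


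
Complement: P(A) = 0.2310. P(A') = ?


P(not A) = 1 - 0.2310 = 0.7690

P(not A) = 0.7690


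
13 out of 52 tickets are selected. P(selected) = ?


P = 13/52 = 0.2500

P = 0.2500


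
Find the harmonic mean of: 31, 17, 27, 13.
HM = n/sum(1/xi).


Sum of reciprocals = 1/31 + 1/17 + 1/27 + 1/13 = 0.205042
HM = 4/0.205042 = 19.5082

HM = 19.5082


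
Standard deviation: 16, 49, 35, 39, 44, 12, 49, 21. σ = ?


Mean = 33.1250
Variance = 193.3594
SD = sqrt(193.3594) = 13.9054

SD = 13.9054


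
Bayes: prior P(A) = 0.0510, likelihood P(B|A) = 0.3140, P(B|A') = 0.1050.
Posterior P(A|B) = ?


P(B) = P(B|A)*P(A) + P(B|A')*P(A')
= 0.3140*0.0510 + 0.1050*0.9490
= 0.016014 + 0.099645 = 0.115659
P(A|B) = 0.016014/0.115659 = 0.1385

P(A|B) = 0.1385


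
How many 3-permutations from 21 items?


P(21,3) = 21!/18!
= 51090942171709440000/6402373705728000
= 7980

P(21,3) = 7980


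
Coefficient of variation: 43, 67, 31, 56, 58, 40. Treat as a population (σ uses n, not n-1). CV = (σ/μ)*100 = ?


Mean = 49.1667
SD = 12.2122
CV = (12.2122/49.1667)*100 = 24.8385%

CV = 24.8385%


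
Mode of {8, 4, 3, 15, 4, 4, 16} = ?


Frequencies: 3:1, 4:3, 8:1, 15:1, 16:1
Max frequency = 3
Mode = 4

Mode = 4


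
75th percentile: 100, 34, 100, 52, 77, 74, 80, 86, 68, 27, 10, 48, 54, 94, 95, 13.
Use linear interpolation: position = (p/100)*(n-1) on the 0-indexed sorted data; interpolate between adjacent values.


Sorted: 10, 13, 27, 34, 48, 52, 54, 68, 74, 77, 80, 86, 94, 95, 100, 100
n = 16
Index = 75/100 * 15 = 11.2500
Lower = data[11] = 86, Upper = data[12] = 94
P75 = 86 + 0.2500*(8) = 88.0000

P75 = 88.0000


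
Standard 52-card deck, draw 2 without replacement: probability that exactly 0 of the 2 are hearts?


Hypergeometric: P(X=0) = C(13,0)·C(39,2) / C(52,2)
= 1 × 741 / 1326
= 741/1326 = 0.5588

P = 0.5588


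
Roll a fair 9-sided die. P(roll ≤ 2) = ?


Favorable outcomes (roll ≤ 2): 2
Total outcomes = 9
P = 2/9 = 0.2222

P = 0.2222


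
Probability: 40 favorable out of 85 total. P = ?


P = 40/85 = 0.4706

P = 0.4706


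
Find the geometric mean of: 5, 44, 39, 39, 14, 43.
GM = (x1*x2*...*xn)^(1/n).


Product = 5 × 44 × 39 × 39 × 14 × 43 = 201441240
GM = 201441240^(1/6) = 24.2117

GM = 24.2117


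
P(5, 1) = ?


P(5,1) = 5!/4!
= 120/24
= 5

P(5,1) = 5


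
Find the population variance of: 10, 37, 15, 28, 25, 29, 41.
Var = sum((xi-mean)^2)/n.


Mean = 26.4286
Squared deviations: 269.8980, 111.7551, 130.6122, 2.4694, 2.0408, 6.6122, 212.3265
Sum = 735.7143
Variance = 735.7143/7 = 105.1020

Variance = 105.1020


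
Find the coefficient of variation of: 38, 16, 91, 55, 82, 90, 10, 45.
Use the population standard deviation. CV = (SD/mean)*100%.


Mean = 53.3750
SD = 29.9246
CV = (29.9246/53.3750)*100 = 56.0649%

CV = 56.0649%


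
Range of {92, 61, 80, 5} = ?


Max = 92, Min = 5
Range = 92 - 5 = 87

Range = 87


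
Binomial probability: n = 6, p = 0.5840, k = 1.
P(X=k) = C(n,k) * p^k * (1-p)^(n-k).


C(6,1) = 6
p^1 = 0.584000
(1-p)^5 = 0.012459
P = 6 * 0.584000 * 0.012459 = 0.0437

P(X=1) = 0.0437


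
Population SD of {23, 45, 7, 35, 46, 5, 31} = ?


Mean = 27.4286
Variance = 237.6735
SD = sqrt(237.6735) = 15.4167

SD = 15.4167


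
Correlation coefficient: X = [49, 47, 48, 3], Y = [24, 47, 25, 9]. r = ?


Mean X = 36.7500, Mean Y = 26.2500
SD X = 19.498397, SD Y = 13.553136
Cov = 188.312500
r = 188.312500/(19.498397*13.553136) = 0.7126

r = 0.7126


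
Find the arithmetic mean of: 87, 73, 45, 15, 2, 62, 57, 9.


Sum = 87 + 73 + 45 + 15 + 2 + 62 + 57 + 9 = 350
n = 8
Mean = 350/8 = 43.7500

Mean = 43.7500


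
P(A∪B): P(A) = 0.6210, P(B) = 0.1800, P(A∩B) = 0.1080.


P(A∪B) = 0.6210 + 0.1800 - 0.1080
= 0.8010 - 0.1080
= 0.6930

P(A∪B) = 0.6930


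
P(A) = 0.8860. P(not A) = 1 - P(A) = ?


P(not A) = 1 - 0.8860 = 0.1140

P(not A) = 0.1140


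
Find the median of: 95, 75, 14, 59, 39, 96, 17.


Sorted: 14, 17, 39, 59, 75, 95, 96
n = 7 (odd)
Middle value = 59

Median = 59


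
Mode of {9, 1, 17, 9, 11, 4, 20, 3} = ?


Frequencies: 1:1, 3:1, 4:1, 9:2, 11:1, 17:1, 20:1
Max frequency = 2
Mode = 9

Mode = 9


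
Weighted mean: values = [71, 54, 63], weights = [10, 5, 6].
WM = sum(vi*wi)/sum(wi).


Numerator = 71*10 + 54*5 + 63*6 = 1358
Denominator = 10 + 5 + 6 = 21
WM = 1358/21 = 64.6667

WM = 64.6667


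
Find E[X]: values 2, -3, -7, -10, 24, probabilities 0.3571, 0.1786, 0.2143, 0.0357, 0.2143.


E[X] = 2*0.3571 - 3*0.1786 - 7*0.2143 - 10*0.0357 + 24*0.2143
= 0.7142 - 0.5358 - 1.5001 - 0.3570 + 5.1432
= 3.4645

E[X] = 3.4645


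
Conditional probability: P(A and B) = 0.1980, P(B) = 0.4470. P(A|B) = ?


P(A|B) = 0.1980/0.4470 = 0.4430

P(A|B) = 0.4430


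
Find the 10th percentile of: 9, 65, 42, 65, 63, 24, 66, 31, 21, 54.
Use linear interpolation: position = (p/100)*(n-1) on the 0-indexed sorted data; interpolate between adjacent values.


Sorted: 9, 21, 24, 31, 42, 54, 63, 65, 65, 66
n = 10
Index = 10/100 * 9 = 0.9000
Lower = data[0] = 9, Upper = data[1] = 21
P10 = 9 + 0.9000*(12) = 19.8000

P10 = 19.8000


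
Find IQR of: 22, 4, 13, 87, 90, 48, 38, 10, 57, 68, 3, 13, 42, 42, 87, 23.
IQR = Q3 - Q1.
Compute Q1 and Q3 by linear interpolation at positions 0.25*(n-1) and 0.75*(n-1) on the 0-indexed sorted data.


Sorted: 3, 4, 10, 13, 13, 22, 23, 38, 42, 42, 48, 57, 68, 87, 87, 90
Q1 (25th %ile) = 13.0000
Q3 (75th %ile) = 59.7500
IQR = 59.7500 - 13.0000 = 46.7500

IQR = 46.7500


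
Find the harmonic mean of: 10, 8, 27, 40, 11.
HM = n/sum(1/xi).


Sum of reciprocals = 1/10 + 1/8 + 1/27 + 1/40 + 1/11 = 0.377946
HM = 5/0.377946 = 13.2294

HM = 13.2294


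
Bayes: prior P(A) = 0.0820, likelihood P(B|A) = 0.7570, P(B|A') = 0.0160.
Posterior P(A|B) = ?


P(B) = P(B|A)*P(A) + P(B|A')*P(A')
= 0.7570*0.0820 + 0.0160*0.9180
= 0.062074 + 0.014688 = 0.076762
P(A|B) = 0.062074/0.076762 = 0.8087

P(A|B) = 0.8087


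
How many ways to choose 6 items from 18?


C(18,6) = 18!/(6! × 12!)
= 6402373705728000/(720 × 479001600)
= 18564

C(18,6) = 18564


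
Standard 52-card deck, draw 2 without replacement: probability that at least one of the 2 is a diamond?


P(at least one) = 1 - P(none)
P(none) = (39/52) × (38/51) = 0.558824
P(at least one) = 1 - 0.558824 = 0.4412

P = 0.4412


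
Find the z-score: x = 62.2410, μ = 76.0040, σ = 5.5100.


z = (62.2410 - 76.0040)/5.5100
= -13.7630/5.5100
= -2.4978

z = -2.4978


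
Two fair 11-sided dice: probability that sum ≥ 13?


Total outcomes = 11×11 = 121
Favorable (sum ≥ 13): 55
P = 55/121 = 0.4545

P = 0.4545


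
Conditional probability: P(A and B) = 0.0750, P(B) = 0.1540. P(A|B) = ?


P(A|B) = 0.0750/0.1540 = 0.4870

P(A|B) = 0.4870


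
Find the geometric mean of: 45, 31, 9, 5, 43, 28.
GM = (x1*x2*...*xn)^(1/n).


Product = 45 × 31 × 9 × 5 × 43 × 28 = 75581100
GM = 75581100^(1/6) = 20.5622

GM = 20.5622


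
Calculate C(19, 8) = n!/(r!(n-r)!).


C(19,8) = 19!/(8! × 11!)
= 121645100408832000/(40320 × 39916800)
= 75582

C(19,8) = 75582


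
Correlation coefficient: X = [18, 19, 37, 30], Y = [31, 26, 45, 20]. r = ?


Mean X = 26.0000, Mean Y = 30.5000
SD X = 7.905694, SD Y = 9.233093
Cov = 36.250000
r = 36.250000/(7.905694*9.233093) = 0.4966

r = 0.4966


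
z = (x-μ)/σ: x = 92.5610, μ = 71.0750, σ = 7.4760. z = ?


z = (92.5610 - 71.0750)/7.4760
= 21.4860/7.4760
= 2.8740

z = 2.8740


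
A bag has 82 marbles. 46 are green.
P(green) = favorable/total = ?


P = 46/82 = 0.5610

P = 0.5610


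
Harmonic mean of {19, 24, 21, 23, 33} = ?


Sum of reciprocals = 1/19 + 1/24 + 1/21 + 1/23 + 1/33 = 0.215699
HM = 5/0.215699 = 23.1805

HM = 23.1805


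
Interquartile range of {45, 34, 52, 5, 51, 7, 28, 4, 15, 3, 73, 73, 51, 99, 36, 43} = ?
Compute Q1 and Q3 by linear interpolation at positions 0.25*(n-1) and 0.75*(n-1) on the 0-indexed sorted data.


Sorted: 3, 4, 5, 7, 15, 28, 34, 36, 43, 45, 51, 51, 52, 73, 73, 99
Q1 (25th %ile) = 13.0000
Q3 (75th %ile) = 51.2500
IQR = 51.2500 - 13.0000 = 38.2500

IQR = 38.2500


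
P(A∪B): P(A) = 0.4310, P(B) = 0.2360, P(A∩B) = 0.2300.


P(A∪B) = 0.4310 + 0.2360 - 0.2300
= 0.6670 - 0.2300
= 0.4370

P(A∪B) = 0.4370


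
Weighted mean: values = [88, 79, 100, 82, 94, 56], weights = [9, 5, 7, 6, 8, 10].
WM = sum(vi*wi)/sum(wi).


Numerator = 88*9 + 79*5 + 100*7 + 82*6 + 94*8 + 56*10 = 3691
Denominator = 9 + 5 + 7 + 6 + 8 + 10 = 45
WM = 3691/45 = 82.0222

WM = 82.0222


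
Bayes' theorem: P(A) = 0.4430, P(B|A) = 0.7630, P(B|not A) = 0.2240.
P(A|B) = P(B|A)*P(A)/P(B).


P(B) = P(B|A)*P(A) + P(B|A')*P(A')
= 0.7630*0.4430 + 0.2240*0.5570
= 0.338009 + 0.124768 = 0.462777
P(A|B) = 0.338009/0.462777 = 0.7304

P(A|B) = 0.7304


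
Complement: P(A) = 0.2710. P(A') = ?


P(not A) = 1 - 0.2710 = 0.7290

P(not A) = 0.7290


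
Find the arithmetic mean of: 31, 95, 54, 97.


Sum = 31 + 95 + 54 + 97 = 277
n = 4
Mean = 277/4 = 69.2500

Mean = 69.2500


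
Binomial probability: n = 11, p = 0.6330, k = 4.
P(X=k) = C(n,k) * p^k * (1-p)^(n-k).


C(11,4) = 330
p^4 = 0.160552
(1-p)^7 = 0.000897
P = 330 * 0.160552 * 0.000897 = 0.0475

P(X=4) = 0.0475


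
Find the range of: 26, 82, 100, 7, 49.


Max = 100, Min = 7
Range = 100 - 7 = 93

Range = 93


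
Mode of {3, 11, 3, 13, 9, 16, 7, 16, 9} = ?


Frequencies: 3:2, 7:1, 9:2, 11:1, 13:1, 16:2
Max frequency = 2
Mode = 3, 9, 16

Mode = 3, 9, 16


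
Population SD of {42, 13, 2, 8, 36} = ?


Mean = 20.2000
Variance = 251.3600
SD = sqrt(251.3600) = 15.8543

SD = 15.8543


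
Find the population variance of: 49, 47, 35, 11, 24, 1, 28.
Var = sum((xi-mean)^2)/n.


Mean = 27.8571
Squared deviations: 447.0204, 366.4490, 51.0204, 284.1633, 14.8776, 721.3061, 0.0204
Sum = 1884.8571
Variance = 1884.8571/7 = 269.2653

Variance = 269.2653


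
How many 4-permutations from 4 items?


P(4,4) = 4!/0!
= 24/1
= 24

P(4,4) = 24


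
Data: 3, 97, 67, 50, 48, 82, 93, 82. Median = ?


Sorted: 3, 48, 50, 67, 82, 82, 93, 97
n = 8 (even)
Middle values: 67 and 82
Median = (67+82)/2 = 74.5000

Median = 74.5000


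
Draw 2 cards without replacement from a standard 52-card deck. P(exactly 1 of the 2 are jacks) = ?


Hypergeometric: P(X=1) = C(4,1)·C(48,1) / C(52,2)
= 4 × 48 / 1326
= 192/1326 = 0.1448

P = 0.1448


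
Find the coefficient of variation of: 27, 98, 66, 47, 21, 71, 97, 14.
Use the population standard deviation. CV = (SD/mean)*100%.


Mean = 55.1250
SD = 30.9735
CV = (30.9735/55.1250)*100 = 56.1878%

CV = 56.1878%


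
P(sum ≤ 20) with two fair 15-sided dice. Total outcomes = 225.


Total outcomes = 15×15 = 225
Favorable (sum ≤ 20): 170
P = 170/225 = 0.7556

P = 0.7556


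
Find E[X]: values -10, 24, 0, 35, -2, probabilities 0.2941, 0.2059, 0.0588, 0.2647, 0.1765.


E[X] = -10*0.2941 + 24*0.2059 + 0*0.0588 + 35*0.2647 - 2*0.1765
= -2.9410 + 4.9416 + 0 + 9.2645 - 0.3530
= 10.9121

E[X] = 10.9121


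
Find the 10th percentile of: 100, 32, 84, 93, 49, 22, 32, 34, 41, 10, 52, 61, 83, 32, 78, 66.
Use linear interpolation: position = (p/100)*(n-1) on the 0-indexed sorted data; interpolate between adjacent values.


Sorted: 10, 22, 32, 32, 32, 34, 41, 49, 52, 61, 66, 78, 83, 84, 93, 100
n = 16
Index = 10/100 * 15 = 1.5000
Lower = data[1] = 22, Upper = data[2] = 32
P10 = 22 + 0.5000*(10) = 27.0000

P10 = 27.0000


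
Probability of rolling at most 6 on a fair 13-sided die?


Favorable outcomes (roll ≤ 6): 6
Total outcomes = 13
P = 6/13 = 0.4615

P = 0.4615


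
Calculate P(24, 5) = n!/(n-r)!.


P(24,5) = 24!/19!
= 620448401733239439360000/121645100408832000
= 5100480

P(24,5) = 5100480


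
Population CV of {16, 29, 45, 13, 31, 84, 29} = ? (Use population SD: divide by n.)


Mean = 35.2857
SD = 22.1470
CV = (22.1470/35.2857)*100 = 62.7648%

CV = 62.7648%


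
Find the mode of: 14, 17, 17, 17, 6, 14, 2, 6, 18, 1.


Frequencies: 1:1, 2:1, 6:2, 14:2, 17:3, 18:1
Max frequency = 3
Mode = 17

Mode = 17


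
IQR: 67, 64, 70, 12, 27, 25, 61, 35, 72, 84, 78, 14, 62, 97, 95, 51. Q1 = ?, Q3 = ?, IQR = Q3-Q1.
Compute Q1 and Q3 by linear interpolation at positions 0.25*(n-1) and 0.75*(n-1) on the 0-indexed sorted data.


Sorted: 12, 14, 25, 27, 35, 51, 61, 62, 64, 67, 70, 72, 78, 84, 95, 97
Q1 (25th %ile) = 33.0000
Q3 (75th %ile) = 73.5000
IQR = 73.5000 - 33.0000 = 40.5000

IQR = 40.5000


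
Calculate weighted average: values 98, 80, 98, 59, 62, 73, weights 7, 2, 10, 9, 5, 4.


Numerator = 98*7 + 80*2 + 98*10 + 59*9 + 62*5 + 73*4 = 2959
Denominator = 7 + 2 + 10 + 9 + 5 + 4 = 37
WM = 2959/37 = 79.9730

WM = 79.9730


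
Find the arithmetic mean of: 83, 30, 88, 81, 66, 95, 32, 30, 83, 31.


Sum = 83 + 30 + 88 + 81 + 66 + 95 + 32 + 30 + 83 + 31 = 619
n = 10
Mean = 619/10 = 61.9000

Mean = 61.9000


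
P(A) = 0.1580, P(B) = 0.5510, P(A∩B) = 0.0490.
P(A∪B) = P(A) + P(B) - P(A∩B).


P(A∪B) = 0.1580 + 0.5510 - 0.0490
= 0.7090 - 0.0490
= 0.6600

P(A∪B) = 0.6600


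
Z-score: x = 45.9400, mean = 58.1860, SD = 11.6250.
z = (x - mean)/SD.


z = (45.9400 - 58.1860)/11.6250
= -12.2460/11.6250
= -1.0534

z = -1.0534


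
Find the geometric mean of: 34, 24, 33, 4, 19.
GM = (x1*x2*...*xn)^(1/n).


Product = 34 × 24 × 33 × 4 × 19 = 2046528
GM = 2046528^(1/5) = 18.2896

GM = 18.2896


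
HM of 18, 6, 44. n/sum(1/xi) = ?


Sum of reciprocals = 1/18 + 1/6 + 1/44 = 0.244949
HM = 3/0.244949 = 12.2474

HM = 12.2474


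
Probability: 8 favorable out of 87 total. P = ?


P = 8/87 = 0.0920

P = 0.0920


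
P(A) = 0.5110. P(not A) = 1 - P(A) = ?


P(not A) = 1 - 0.5110 = 0.4890

P(not A) = 0.4890


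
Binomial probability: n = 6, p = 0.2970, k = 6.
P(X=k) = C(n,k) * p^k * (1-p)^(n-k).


C(6,6) = 1
p^6 = 0.000686
(1-p)^0 = 1.000000
P = 1 * 0.000686 * 1.000000 = 0.0007

P(X=6) = 0.0007


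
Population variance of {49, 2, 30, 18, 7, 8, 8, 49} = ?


Mean = 21.3750
Squared deviations: 763.1406, 375.3906, 74.3906, 11.3906, 206.6406, 178.8906, 178.8906, 763.1406
Sum = 2551.8750
Variance = 2551.8750/8 = 318.9844

Variance = 318.9844


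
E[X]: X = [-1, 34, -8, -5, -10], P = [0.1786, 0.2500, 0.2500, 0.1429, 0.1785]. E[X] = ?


E[X] = -1*0.1786 + 34*0.2500 - 8*0.2500 - 5*0.1429 - 10*0.1785
= -0.1786 + 8.5000 - 2.0000 - 0.7145 - 1.7850
= 3.8219

E[X] = 3.8219


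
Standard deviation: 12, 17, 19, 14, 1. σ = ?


Mean = 12.6000
Variance = 39.4400
SD = sqrt(39.4400) = 6.2801

SD = 6.2801


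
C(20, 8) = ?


C(20,8) = 20!/(8! × 12!)
= 2432902008176640000/(40320 × 479001600)
= 125970

C(20,8) = 125970


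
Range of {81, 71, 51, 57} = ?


Max = 81, Min = 51
Range = 81 - 51 = 30

Range = 30


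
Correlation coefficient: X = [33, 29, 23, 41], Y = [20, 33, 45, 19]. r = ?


Mean X = 31.5000, Mean Y = 29.2500
SD X = 6.538348, SD Y = 10.638961
Cov = -63.625000
r = -63.625000/(6.538348*10.638961) = -0.9147

r = -0.9147


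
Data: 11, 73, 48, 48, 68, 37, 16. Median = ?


Sorted: 11, 16, 37, 48, 48, 68, 73
n = 7 (odd)
Middle value = 48

Median = 48


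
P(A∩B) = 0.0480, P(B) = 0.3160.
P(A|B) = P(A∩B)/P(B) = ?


P(A|B) = 0.0480/0.3160 = 0.1519

P(A|B) = 0.1519


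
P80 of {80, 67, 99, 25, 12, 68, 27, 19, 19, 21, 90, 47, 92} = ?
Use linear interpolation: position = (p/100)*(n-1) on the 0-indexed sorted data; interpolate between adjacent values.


Sorted: 12, 19, 19, 21, 25, 27, 47, 67, 68, 80, 90, 92, 99
n = 13
Index = 80/100 * 12 = 9.6000
Lower = data[9] = 80, Upper = data[10] = 90
P80 = 80 + 0.6000*(10) = 86.0000

P80 = 86.0000


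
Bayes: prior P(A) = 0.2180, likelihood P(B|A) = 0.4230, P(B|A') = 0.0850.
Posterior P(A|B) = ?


P(B) = P(B|A)*P(A) + P(B|A')*P(A')
= 0.4230*0.2180 + 0.0850*0.7820
= 0.092214 + 0.066470 = 0.158684
P(A|B) = 0.092214/0.158684 = 0.5811

P(A|B) = 0.5811


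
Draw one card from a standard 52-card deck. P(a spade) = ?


13 spades in 52 cards
P = 13/52 = 0.2500

P = 0.2500


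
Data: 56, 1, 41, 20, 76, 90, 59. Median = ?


Sorted: 1, 20, 41, 56, 59, 76, 90
n = 7 (odd)
Middle value = 56

Median = 56


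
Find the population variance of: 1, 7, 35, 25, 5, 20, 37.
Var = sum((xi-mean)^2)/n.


Mean = 18.5714
Squared deviations: 308.7551, 133.8980, 269.8980, 41.3265, 184.1837, 2.0408, 339.6122
Sum = 1279.7143
Variance = 1279.7143/7 = 182.8163

Variance = 182.8163


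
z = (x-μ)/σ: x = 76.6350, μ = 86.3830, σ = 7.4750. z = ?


z = (76.6350 - 86.3830)/7.4750
= -9.7480/7.4750
= -1.3041

z = -1.3041


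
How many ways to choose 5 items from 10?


C(10,5) = 10!/(5! × 5!)
= 3628800/(120 × 120)
= 252

C(10,5) = 252


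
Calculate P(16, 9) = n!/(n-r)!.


P(16,9) = 16!/7!
= 20922789888000/5040
= 4151347200

P(16,9) = 4151347200


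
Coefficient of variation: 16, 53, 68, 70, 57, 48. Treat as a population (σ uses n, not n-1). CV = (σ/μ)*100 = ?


Mean = 52.0000
SD = 17.8792
CV = (17.8792/52.0000)*100 = 34.3831%

CV = 34.3831%


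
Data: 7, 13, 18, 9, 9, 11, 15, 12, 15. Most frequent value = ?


Frequencies: 7:1, 9:2, 11:1, 12:1, 13:1, 15:2, 18:1
Max frequency = 2
Mode = 9, 15

Mode = 9, 15


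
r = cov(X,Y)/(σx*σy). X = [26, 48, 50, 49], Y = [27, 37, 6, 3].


Mean X = 43.2500, Mean Y = 18.2500
SD X = 9.984363, SD Y = 14.236836
Cov = -58.062500
r = -58.062500/(9.984363*14.236836) = -0.4085

r = -0.4085


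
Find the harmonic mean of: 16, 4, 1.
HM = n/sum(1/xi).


Sum of reciprocals = 1/16 + 1/4 + 1/1 = 1.312500
HM = 3/1.312500 = 2.2857

HM = 2.2857


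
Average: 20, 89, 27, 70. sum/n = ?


Sum = 20 + 89 + 27 + 70 = 206
n = 4
Mean = 206/4 = 51.5000

Mean = 51.5000


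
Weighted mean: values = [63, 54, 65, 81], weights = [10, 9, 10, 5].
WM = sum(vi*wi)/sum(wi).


Numerator = 63*10 + 54*9 + 65*10 + 81*5 = 2171
Denominator = 10 + 9 + 10 + 5 = 34
WM = 2171/34 = 63.8529

WM = 63.8529


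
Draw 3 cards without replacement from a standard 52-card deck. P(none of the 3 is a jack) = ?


P(no jacks) = (48/52) × (47/51) × (46/50)
= 0.7826

P = 0.7826


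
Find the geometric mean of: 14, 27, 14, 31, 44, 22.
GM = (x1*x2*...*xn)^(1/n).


Product = 14 × 27 × 14 × 31 × 44 × 22 = 158802336
GM = 158802336^(1/6) = 23.2707

GM = 23.2707
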